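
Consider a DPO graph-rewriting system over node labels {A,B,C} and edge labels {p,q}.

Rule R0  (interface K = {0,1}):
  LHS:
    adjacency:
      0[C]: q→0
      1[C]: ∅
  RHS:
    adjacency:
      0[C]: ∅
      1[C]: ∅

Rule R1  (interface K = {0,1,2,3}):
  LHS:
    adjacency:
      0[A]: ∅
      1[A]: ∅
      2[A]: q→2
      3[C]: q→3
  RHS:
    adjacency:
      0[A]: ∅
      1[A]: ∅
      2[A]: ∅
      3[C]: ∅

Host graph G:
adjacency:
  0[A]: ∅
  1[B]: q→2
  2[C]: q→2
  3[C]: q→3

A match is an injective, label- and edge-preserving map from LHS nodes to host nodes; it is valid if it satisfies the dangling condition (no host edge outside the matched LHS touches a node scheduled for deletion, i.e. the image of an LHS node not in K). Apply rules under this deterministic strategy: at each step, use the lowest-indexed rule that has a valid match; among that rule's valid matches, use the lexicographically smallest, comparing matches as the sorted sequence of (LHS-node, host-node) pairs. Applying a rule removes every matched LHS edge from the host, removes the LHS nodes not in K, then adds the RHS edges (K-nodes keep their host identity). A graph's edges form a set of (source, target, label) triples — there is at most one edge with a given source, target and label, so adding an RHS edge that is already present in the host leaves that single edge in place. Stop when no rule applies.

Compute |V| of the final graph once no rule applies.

Answer: 4

Steps:
[0] host  ⇒  4 nodes, 3 edges  {1-q->2 2-q->2 3-q->3}
[1] R0 @ {0↦2, 1↦3}  ⇒  4 nodes, 2 edges  {1-q->2 3-q->3}
[2] R0 @ {0↦3, 1↦2}  ⇒  4 nodes, 1 edges  {1-q->2}
halt: no rule applies after step 2
NF nodes: {0:A, 1:B, 2:C, 3:C}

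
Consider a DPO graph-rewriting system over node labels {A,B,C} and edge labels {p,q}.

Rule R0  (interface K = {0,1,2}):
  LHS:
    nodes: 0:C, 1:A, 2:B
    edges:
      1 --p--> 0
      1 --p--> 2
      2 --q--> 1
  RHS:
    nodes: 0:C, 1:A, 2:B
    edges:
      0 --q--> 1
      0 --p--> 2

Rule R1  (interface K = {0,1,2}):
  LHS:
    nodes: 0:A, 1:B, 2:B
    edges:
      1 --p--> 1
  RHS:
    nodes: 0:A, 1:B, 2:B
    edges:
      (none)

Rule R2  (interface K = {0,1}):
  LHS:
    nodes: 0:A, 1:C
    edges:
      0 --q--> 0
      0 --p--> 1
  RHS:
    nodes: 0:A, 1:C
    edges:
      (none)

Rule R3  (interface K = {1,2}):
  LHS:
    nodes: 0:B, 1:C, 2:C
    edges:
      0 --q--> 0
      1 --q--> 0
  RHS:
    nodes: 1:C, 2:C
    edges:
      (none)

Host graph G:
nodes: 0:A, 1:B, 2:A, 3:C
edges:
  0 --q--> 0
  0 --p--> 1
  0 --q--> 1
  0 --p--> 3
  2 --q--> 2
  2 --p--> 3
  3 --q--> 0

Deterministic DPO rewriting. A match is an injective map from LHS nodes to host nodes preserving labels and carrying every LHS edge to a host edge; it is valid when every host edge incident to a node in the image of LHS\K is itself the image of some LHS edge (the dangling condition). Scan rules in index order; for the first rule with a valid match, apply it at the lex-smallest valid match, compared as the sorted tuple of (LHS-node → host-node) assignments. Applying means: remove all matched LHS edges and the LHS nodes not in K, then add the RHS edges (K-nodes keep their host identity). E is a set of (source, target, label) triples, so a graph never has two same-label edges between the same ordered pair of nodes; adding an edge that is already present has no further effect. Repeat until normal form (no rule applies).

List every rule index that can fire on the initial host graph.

R0: no valid match — LHS pattern not found
R1: no valid match — LHS pattern not found
R2: 2 valid matches — {0↦0, 1↦3}, {0↦2, 1↦3}
R3: no valid match — LHS pattern not found

Answer: [R2]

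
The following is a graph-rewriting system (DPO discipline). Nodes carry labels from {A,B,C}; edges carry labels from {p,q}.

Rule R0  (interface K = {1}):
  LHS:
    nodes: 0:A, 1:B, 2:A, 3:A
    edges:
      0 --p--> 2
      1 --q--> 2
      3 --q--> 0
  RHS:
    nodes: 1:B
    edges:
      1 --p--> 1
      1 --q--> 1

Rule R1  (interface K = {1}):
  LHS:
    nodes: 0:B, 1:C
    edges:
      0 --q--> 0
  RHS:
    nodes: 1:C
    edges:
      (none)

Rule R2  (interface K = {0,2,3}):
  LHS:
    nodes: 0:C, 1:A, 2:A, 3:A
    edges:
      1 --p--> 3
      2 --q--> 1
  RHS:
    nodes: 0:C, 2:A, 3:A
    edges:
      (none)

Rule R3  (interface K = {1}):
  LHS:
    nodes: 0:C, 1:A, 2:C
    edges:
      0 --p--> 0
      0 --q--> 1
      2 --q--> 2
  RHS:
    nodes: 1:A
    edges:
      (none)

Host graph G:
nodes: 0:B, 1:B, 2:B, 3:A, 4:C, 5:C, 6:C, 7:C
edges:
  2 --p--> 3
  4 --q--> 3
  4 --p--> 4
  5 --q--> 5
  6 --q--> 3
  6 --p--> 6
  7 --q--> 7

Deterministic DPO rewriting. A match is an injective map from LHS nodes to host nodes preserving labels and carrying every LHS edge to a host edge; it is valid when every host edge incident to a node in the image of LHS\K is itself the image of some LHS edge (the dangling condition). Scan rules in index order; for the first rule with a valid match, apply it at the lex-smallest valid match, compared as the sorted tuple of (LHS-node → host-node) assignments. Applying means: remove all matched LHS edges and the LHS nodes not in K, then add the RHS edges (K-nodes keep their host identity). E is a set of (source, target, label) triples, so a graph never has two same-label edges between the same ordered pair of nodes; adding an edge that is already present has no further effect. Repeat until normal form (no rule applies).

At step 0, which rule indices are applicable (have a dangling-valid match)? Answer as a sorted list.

Answer: [R3]

Steps:
R0: no valid match — LHS pattern not found
R1: no valid match — LHS pattern not found
R2: no valid match — LHS pattern not found
R3: 4 valid matches — {0↦4, 1↦3, 2↦5}, {0↦4, 1↦3, 2↦7}, {0↦6, 1↦3, 2↦5} (+1 more)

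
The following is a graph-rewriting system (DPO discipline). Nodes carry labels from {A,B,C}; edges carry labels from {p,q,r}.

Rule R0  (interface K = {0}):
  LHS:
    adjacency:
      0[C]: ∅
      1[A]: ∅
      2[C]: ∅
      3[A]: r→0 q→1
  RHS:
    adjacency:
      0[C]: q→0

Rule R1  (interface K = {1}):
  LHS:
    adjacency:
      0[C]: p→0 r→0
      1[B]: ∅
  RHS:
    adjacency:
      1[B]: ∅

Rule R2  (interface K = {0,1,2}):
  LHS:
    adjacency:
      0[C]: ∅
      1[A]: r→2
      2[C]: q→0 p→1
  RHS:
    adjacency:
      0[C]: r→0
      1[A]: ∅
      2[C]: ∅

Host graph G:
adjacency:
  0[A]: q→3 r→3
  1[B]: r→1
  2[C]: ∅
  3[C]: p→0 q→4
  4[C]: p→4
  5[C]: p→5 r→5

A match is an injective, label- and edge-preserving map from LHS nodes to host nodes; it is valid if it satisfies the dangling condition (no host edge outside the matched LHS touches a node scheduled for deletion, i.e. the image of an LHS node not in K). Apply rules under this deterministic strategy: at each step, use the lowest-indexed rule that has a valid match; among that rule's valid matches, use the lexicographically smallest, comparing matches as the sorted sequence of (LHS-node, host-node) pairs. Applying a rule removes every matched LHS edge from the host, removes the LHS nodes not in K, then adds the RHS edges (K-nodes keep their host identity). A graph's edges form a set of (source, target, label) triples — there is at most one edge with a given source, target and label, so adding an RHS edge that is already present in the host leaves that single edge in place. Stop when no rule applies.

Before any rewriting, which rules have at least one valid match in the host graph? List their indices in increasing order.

Answer: [R1,R2]

Rewrite trace:
R0: no valid match — LHS pattern not found
R1: 1 valid match — {0↦5, 1↦1}
R2: 1 valid match — {0↦4, 1↦0, 2↦3}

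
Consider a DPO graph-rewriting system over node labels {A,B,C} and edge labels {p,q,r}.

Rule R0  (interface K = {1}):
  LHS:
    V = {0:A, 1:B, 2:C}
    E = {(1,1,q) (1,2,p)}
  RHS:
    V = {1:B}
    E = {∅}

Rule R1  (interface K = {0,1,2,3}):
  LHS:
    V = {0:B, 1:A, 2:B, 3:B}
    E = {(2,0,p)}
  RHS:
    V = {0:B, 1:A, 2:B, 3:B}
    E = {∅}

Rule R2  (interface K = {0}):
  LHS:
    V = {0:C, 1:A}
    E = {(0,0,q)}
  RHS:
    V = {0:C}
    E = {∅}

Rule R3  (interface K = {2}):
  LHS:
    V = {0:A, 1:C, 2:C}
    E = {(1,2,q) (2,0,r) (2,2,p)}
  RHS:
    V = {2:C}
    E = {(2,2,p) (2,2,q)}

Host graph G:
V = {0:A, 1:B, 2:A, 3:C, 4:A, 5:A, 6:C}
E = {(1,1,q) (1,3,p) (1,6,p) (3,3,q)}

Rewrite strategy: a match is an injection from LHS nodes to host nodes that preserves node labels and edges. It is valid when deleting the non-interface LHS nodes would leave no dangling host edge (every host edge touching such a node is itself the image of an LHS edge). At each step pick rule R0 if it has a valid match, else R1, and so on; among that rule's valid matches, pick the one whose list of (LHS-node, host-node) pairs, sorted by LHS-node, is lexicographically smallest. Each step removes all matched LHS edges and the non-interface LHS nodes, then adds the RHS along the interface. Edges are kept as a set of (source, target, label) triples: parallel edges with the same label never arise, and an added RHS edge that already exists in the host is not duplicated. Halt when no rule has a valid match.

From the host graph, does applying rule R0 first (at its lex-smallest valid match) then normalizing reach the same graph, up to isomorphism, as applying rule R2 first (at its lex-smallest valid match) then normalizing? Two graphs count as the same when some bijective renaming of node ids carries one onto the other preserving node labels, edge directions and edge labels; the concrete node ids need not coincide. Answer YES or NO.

branch R0-first: apply at {0↦0, 1↦1, 2↦6} → |E|=2, then 1 more step(s) → NF |V|=4 |E|=1 V={1:B, 3:C, 4:A, 5:A} E=1-p->3
branch R2-first: apply at {0↦3, 1↦0} → |E|=3, then 1 more step(s) → NF |V|=4 |E|=1 V={1:B, 4:A, 5:A, 6:C} E=1-p->6
graphs isomorphic (equal up to label-preserving node renaming)

Answer: YES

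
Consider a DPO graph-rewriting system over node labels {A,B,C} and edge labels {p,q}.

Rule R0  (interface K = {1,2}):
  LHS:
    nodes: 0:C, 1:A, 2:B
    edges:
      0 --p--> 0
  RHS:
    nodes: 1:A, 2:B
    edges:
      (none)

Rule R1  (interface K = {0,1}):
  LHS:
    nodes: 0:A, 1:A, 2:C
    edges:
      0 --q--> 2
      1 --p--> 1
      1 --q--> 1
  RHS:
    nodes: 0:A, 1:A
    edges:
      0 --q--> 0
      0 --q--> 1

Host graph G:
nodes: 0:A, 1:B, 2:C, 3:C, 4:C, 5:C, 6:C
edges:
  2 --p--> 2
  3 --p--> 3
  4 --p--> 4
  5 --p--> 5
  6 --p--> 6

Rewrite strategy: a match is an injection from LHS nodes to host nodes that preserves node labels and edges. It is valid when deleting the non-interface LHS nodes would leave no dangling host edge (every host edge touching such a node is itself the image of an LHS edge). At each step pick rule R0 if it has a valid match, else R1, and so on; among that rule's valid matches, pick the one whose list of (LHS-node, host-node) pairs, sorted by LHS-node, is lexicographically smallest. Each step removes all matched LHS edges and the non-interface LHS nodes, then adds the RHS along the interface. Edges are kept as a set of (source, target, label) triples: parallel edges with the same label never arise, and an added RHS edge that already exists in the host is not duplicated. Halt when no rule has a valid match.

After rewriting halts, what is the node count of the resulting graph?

Answer: 2

Derivation:
[0] host  ⇒  7 nodes, 5 edges  {2-p->2 3-p->3 4-p->4 5-p->5 6-p->6}
[1] R0 @ {0↦2, 1↦0, 2↦1}  ⇒  6 nodes, 4 edges  {3-p->3 4-p->4 5-p->5 6-p->6}
[2] R0 @ {0↦3, 1↦0, 2↦1}  ⇒  5 nodes, 3 edges  {4-p->4 5-p->5 6-p->6}
[3] R0 @ {0↦4, 1↦0, 2↦1}  ⇒  4 nodes, 2 edges  {5-p->5 6-p->6}
[4] R0 @ {0↦5, 1↦0, 2↦1}  ⇒  3 nodes, 1 edges  {6-p->6}
[5] R0 @ {0↦6, 1↦0, 2↦1}  ⇒  2 nodes, 0 edges  {∅}
final graph: no rule applies after step 5
NF nodes: {0:A, 1:B}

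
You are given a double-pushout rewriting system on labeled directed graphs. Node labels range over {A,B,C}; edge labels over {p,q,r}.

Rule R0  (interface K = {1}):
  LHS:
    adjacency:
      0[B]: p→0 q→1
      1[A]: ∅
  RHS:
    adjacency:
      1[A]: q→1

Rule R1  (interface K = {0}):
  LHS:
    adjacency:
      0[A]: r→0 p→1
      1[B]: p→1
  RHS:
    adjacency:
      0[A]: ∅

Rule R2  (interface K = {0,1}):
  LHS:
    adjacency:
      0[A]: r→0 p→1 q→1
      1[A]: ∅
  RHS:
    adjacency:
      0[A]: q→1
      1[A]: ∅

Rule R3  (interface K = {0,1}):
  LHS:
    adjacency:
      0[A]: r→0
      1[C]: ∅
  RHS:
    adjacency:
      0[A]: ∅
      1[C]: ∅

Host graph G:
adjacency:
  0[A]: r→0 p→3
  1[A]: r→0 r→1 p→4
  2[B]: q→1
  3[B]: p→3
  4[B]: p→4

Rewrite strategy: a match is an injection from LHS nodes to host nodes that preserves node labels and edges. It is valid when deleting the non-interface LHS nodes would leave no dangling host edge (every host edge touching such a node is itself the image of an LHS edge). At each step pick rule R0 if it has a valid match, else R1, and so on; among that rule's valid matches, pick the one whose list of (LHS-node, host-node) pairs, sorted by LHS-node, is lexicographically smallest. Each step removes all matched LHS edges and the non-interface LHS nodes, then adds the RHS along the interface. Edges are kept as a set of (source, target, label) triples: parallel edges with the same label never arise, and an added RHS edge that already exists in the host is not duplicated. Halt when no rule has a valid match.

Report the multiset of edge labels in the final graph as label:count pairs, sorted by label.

Answer: q:1 r:1

Derivation:
start.  V:5 E:8  edges: 0-r->0 0-p->3 1-r->0 1-r->1 1-p->4 2-q->1 3-p->3 4-p->4
1. fire R1 via {0↦0, 1↦3}  →  V:4 E:5  edges: 1-r->0 1-r->1 1-p->4 2-q->1 4-p->4
2. fire R1 via {0↦1, 1↦4}  →  V:3 E:2  edges: 1-r->0 2-q->1
normal form: no rule applies after step 2
NF edges: [(1, 0, 'r'), (2, 1, 'q')]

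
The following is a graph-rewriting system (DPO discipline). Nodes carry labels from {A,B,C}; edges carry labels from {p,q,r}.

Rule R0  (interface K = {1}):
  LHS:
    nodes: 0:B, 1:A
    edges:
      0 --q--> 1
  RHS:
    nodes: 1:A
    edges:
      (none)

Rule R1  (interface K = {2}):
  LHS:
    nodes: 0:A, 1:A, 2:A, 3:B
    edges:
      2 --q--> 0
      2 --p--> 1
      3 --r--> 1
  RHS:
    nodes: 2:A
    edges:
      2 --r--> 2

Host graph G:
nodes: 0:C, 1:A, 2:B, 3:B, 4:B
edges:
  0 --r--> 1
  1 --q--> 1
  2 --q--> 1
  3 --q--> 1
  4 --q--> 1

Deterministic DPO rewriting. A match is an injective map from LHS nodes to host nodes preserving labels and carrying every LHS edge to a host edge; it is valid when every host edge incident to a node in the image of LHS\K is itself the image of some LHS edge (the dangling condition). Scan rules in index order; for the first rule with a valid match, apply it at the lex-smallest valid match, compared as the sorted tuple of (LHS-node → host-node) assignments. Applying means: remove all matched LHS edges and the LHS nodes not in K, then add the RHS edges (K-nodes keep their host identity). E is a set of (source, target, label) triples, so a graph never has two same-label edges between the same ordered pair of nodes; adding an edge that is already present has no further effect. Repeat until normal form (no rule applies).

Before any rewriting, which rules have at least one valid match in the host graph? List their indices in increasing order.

R0: 3 valid matches — {0↦2, 1↦1}, {0↦3, 1↦1}, {0↦4, 1↦1}
R1: no valid match — LHS pattern not found

Answer: [R0]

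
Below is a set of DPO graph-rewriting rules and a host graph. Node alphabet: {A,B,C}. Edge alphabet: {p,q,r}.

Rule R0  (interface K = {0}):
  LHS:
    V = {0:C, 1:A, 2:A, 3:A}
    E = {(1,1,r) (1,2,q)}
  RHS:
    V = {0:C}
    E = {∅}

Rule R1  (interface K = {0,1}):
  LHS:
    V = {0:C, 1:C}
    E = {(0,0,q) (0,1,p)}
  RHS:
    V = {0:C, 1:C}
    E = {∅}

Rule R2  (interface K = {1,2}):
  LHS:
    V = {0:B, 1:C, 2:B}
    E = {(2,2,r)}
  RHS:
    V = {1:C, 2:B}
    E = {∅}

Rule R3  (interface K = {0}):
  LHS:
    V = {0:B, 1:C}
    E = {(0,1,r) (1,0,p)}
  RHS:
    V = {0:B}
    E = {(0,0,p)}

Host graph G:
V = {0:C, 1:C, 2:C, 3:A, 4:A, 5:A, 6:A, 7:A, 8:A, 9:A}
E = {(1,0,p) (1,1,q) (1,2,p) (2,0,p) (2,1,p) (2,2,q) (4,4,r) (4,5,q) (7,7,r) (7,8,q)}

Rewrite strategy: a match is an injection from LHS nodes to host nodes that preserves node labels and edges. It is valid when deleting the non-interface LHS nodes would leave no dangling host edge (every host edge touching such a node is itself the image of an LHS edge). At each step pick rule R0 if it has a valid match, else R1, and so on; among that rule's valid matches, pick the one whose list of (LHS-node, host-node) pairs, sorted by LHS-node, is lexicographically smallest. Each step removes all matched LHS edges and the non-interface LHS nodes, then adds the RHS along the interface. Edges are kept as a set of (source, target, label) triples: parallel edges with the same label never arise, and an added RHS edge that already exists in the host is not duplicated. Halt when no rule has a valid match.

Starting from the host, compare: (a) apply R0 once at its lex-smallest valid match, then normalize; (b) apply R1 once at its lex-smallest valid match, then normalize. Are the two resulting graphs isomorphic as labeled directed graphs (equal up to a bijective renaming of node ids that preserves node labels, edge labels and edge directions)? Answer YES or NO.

Answer: YES

Steps:
branch R0-first: apply at {0↦0, 1↦4, 2↦5, 3↦3} → |E|=8, then 3 more step(s) → NF |V|=4 |E|=2 V={0:C, 1:C, 2:C, 9:A} E=1-p->2 2-p->1
branch R1-first: apply at {0↦1, 1↦0} → |E|=8, then 3 more step(s) → NF |V|=4 |E|=2 V={0:C, 1:C, 2:C, 9:A} E=1-p->2 2-p->1
graphs isomorphic (equal up to label-preserving node renaming)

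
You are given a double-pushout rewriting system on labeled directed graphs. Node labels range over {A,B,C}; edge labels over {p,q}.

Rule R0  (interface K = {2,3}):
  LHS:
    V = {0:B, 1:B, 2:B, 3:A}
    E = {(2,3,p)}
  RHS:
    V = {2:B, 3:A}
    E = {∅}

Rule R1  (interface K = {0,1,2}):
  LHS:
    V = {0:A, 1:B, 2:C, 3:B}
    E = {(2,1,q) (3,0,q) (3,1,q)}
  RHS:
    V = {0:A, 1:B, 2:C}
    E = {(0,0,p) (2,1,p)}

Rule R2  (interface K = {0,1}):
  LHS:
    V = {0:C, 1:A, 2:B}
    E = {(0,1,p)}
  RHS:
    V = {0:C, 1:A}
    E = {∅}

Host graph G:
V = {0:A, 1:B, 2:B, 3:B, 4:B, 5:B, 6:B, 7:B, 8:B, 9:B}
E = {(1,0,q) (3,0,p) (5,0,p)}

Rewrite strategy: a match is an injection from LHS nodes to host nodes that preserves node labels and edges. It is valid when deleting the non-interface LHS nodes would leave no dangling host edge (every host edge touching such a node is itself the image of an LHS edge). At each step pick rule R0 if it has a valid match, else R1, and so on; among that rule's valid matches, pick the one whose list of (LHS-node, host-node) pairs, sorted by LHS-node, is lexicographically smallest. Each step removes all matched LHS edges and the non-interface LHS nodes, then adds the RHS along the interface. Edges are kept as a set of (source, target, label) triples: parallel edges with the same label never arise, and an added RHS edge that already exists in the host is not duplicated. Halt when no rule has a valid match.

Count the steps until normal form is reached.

Answer: 2

Derivation:
initial: |V|=10 |E|=3  E = 1-q->0 3-p->0 5-p->0
step 1: apply R0 at {0↦2, 1↦4, 2↦3, 3↦0}  → |V|=8 |E|=2  E = 1-q->0 5-p->0
step 2: apply R0 at {0↦3, 1↦6, 2↦5, 3↦0}  → |V|=6 |E|=1  E = 1-q->0
normal form: no rule applies after step 2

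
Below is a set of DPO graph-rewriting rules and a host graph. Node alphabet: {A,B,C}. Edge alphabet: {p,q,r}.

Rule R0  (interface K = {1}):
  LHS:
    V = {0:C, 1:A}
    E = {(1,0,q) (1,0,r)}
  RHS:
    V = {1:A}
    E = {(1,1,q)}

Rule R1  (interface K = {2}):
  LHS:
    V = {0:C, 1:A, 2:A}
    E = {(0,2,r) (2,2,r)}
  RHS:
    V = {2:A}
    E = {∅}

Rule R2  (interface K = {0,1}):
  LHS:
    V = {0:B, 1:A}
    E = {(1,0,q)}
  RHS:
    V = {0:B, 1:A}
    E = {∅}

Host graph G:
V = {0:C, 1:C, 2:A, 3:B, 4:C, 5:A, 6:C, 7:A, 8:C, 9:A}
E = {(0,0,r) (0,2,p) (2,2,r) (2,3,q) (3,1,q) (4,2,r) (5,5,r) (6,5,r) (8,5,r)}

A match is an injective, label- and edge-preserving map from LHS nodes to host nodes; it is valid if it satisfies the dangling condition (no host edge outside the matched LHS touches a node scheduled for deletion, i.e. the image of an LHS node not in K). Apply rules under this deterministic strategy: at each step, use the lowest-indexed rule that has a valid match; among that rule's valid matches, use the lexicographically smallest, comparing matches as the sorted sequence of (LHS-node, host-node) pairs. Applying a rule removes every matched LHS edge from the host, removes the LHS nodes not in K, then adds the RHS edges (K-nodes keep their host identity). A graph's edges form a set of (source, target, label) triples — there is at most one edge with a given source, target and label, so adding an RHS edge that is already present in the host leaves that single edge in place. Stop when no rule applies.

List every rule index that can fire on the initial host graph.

R0: no valid match — LHS pattern not found
R1: 6 valid matches — {0↦4, 1↦7, 2↦2}, {0↦4, 1↦9, 2↦2}, {0↦6, 1↦7, 2↦5} (+3 more)
R2: 1 valid match — {0↦3, 1↦2}

Answer: [R1,R2]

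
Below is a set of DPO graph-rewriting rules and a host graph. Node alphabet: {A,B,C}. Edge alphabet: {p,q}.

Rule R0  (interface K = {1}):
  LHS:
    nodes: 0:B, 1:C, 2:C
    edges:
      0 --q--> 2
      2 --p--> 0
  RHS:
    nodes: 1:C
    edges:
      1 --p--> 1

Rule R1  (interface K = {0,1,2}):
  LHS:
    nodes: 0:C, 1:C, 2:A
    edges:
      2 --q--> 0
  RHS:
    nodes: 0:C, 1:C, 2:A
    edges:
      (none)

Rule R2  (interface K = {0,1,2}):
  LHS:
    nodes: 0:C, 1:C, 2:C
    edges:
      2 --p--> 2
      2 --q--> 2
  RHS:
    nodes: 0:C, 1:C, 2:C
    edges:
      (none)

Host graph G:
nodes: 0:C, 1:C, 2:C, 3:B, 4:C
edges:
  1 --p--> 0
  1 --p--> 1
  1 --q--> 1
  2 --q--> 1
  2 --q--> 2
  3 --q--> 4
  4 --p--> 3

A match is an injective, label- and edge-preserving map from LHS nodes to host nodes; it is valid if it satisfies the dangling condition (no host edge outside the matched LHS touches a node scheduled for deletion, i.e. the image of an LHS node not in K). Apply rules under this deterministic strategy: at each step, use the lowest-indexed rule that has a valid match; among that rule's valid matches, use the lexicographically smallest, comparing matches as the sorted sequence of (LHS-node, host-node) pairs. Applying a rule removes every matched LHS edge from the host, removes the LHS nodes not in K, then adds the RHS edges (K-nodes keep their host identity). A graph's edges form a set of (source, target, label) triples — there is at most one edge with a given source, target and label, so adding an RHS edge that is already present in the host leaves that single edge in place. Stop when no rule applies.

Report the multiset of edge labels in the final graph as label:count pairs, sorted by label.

Answer: p:2 q:2

Derivation:
[0] host  ⇒  5 nodes, 7 edges  {1-p->0 1-p->1 1-q->1 2-q->1 2-q->2 3-q->4 4-p->3}
[1] R0 @ {0↦3, 1↦0, 2↦4}  ⇒  3 nodes, 6 edges  {0-p->0 1-p->0 1-p->1 1-q->1 2-q->1 2-q->2}
[2] R2 @ {0↦0, 1↦2, 2↦1}  ⇒  3 nodes, 4 edges  {0-p->0 1-p->0 2-q->1 2-q->2}
final graph: no rule applies after step 2
NF edges: [(0, 0, 'p'), (1, 0, 'p'), (2, 1, 'q'), (2, 2, 'q')]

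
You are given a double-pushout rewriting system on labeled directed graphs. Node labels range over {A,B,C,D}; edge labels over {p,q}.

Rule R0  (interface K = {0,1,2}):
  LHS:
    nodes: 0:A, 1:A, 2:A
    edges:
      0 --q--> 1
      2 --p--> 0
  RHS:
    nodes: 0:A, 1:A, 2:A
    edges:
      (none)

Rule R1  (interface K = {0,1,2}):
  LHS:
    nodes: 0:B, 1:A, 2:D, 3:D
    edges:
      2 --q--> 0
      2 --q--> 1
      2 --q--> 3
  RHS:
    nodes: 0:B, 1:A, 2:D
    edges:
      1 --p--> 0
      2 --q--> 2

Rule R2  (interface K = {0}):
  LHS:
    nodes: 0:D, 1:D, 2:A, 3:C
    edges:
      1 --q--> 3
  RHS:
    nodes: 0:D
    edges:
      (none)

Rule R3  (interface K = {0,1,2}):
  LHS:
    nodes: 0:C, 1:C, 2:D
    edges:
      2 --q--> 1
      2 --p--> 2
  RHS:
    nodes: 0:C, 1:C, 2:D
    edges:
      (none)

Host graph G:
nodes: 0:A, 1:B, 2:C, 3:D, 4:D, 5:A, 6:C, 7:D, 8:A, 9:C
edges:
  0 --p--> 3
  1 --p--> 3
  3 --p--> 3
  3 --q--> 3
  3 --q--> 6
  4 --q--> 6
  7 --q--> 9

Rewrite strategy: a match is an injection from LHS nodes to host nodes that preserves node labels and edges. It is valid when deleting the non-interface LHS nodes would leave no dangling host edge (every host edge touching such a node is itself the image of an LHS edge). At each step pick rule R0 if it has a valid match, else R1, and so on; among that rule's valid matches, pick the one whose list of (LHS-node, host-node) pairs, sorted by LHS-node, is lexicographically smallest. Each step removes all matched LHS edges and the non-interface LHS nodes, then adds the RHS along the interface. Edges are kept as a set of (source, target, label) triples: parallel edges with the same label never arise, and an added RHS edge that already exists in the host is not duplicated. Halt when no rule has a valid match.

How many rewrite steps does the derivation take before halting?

start.  V:10 E:7  edges: 0-p->3 1-p->3 3-p->3 3-q->3 3-q->6 4-q->6 7-q->9
1. fire R2 via {0↦3, 1↦7, 2↦5, 3↦9}  →  V:7 E:6  edges: 0-p->3 1-p->3 3-p->3 3-q->3 3-q->6 4-q->6
2. fire R3 via {0↦2, 1↦6, 2↦3}  →  V:7 E:4  edges: 0-p->3 1-p->3 3-q->3 4-q->6
3. fire R2 via {0↦3, 1↦4, 2↦8, 3↦6}  →  V:4 E:3  edges: 0-p->3 1-p->3 3-q->3
normal form: no rule applies after step 3

Answer: 3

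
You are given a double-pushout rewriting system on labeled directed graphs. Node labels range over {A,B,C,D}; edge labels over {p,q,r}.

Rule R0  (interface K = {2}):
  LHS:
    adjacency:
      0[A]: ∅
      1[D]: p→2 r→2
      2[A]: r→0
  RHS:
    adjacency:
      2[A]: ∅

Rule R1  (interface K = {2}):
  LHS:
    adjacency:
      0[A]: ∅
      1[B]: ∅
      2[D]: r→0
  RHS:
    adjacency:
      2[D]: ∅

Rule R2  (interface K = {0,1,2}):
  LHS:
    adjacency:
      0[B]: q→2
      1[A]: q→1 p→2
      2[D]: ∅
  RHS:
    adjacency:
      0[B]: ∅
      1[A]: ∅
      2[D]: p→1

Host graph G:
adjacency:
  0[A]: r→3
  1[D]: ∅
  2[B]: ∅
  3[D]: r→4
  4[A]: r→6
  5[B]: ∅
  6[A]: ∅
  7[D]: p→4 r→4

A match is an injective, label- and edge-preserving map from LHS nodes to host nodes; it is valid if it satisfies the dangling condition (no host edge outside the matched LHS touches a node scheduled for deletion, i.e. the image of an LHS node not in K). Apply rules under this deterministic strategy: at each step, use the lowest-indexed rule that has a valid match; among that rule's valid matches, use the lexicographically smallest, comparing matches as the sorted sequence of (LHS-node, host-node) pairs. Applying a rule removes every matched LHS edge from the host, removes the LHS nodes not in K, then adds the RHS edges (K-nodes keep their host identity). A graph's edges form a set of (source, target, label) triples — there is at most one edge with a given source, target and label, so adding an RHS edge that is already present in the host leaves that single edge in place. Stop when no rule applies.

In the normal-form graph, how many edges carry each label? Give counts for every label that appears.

start.  V:8 E:5  edges: 0-r->3 3-r->4 4-r->6 7-p->4 7-r->4
1. fire R0 via {0↦6, 1↦7, 2↦4}  →  V:6 E:2  edges: 0-r->3 3-r->4
2. fire R1 via {0↦4, 1↦2, 2↦3}  →  V:4 E:1  edges: 0-r->3
normal form: no rule applies after step 2
NF edges: [(0, 3, 'r')]

Answer: r:1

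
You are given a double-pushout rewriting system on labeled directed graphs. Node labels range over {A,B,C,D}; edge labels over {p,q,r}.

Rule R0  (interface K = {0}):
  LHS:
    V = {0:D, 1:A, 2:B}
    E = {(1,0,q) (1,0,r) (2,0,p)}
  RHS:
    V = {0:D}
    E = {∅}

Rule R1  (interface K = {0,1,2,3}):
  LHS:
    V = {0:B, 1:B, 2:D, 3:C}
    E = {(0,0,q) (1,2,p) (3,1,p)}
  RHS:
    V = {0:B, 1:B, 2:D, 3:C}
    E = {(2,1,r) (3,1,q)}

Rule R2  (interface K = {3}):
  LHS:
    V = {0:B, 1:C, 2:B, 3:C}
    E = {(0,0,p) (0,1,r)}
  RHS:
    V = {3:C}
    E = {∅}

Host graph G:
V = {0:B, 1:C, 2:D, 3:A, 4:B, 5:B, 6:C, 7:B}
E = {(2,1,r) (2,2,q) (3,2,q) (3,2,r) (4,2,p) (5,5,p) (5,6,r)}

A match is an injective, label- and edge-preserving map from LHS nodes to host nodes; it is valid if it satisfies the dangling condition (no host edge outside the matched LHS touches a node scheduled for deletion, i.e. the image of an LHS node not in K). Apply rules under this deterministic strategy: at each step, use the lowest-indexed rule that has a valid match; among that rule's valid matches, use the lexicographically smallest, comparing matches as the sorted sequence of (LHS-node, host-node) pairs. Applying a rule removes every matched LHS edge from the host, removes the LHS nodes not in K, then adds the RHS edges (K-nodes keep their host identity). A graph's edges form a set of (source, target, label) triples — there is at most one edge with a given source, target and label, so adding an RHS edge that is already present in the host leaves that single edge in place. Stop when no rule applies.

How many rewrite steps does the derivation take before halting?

start.  V:8 E:7  edges: 2-r->1 2-q->2 3-q->2 3-r->2 4-p->2 5-p->5 5-r->6
1. fire R0 via {0↦2, 1↦3, 2↦4}  →  V:6 E:4  edges: 2-r->1 2-q->2 5-p->5 5-r->6
2. fire R2 via {0↦5, 1↦6, 2↦0, 3↦1}  →  V:3 E:2  edges: 2-r->1 2-q->2
halt: no rule applies after step 2

Answer: 2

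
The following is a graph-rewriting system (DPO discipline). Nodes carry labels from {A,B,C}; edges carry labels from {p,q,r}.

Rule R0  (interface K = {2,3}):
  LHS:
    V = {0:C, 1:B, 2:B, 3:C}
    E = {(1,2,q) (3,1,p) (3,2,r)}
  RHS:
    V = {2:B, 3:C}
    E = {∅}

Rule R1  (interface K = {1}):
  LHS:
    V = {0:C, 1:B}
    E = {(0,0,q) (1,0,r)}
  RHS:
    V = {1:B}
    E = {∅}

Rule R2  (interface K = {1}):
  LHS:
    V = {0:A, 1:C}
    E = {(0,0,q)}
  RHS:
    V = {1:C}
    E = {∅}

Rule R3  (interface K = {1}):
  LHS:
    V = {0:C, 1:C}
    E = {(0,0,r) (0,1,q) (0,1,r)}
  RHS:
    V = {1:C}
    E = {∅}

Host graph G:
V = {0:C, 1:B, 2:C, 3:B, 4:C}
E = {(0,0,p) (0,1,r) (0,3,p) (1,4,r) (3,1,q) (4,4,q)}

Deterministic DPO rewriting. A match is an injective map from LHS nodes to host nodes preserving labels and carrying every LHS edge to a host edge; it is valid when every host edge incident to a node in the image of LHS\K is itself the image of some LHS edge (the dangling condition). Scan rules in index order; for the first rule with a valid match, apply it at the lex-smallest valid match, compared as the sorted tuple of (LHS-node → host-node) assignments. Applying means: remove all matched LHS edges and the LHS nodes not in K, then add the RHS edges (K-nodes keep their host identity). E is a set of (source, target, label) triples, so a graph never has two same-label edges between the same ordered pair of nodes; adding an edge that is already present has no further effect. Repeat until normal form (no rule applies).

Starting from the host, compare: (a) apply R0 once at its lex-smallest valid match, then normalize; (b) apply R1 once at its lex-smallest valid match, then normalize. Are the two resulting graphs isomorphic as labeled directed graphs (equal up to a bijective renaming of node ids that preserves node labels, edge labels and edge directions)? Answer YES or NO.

branch R0-first: apply at {0↦2, 1↦3, 2↦1, 3↦0} → |E|=3, then 1 more step(s) → NF |V|=2 |E|=1 V={0:C, 1:B} E=0-p->0
branch R1-first: apply at {0↦4, 1↦1} → |E|=4, then 1 more step(s) → NF |V|=2 |E|=1 V={0:C, 1:B} E=0-p->0
graphs isomorphic (equal up to label-preserving node renaming)

Answer: YES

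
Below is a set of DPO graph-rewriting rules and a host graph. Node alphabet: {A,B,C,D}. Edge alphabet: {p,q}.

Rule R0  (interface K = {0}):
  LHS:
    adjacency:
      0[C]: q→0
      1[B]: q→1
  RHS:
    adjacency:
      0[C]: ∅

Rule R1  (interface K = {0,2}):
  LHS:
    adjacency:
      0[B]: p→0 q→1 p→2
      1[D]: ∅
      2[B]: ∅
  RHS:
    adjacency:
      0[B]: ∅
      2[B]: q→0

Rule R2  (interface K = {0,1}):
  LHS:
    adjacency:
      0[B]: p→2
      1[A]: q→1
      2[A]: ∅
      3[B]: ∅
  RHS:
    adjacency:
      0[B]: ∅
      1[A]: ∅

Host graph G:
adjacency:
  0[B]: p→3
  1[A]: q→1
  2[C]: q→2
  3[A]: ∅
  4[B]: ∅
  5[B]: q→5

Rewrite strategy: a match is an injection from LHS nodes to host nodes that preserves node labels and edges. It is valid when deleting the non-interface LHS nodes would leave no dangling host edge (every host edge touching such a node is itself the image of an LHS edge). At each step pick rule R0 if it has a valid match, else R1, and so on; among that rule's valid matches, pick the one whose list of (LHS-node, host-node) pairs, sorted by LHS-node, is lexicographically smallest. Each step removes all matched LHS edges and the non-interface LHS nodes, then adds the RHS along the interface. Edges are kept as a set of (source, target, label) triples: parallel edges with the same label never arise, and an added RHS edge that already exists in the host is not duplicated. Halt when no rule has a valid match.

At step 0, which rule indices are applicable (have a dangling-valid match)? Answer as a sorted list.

Answer: [R0,R2]

Steps:
R0: 1 valid match — {0↦2, 1↦5}
R1: no valid match — LHS pattern not found
R2: 1 valid match — {0↦0, 1↦1, 2↦3, 3↦4}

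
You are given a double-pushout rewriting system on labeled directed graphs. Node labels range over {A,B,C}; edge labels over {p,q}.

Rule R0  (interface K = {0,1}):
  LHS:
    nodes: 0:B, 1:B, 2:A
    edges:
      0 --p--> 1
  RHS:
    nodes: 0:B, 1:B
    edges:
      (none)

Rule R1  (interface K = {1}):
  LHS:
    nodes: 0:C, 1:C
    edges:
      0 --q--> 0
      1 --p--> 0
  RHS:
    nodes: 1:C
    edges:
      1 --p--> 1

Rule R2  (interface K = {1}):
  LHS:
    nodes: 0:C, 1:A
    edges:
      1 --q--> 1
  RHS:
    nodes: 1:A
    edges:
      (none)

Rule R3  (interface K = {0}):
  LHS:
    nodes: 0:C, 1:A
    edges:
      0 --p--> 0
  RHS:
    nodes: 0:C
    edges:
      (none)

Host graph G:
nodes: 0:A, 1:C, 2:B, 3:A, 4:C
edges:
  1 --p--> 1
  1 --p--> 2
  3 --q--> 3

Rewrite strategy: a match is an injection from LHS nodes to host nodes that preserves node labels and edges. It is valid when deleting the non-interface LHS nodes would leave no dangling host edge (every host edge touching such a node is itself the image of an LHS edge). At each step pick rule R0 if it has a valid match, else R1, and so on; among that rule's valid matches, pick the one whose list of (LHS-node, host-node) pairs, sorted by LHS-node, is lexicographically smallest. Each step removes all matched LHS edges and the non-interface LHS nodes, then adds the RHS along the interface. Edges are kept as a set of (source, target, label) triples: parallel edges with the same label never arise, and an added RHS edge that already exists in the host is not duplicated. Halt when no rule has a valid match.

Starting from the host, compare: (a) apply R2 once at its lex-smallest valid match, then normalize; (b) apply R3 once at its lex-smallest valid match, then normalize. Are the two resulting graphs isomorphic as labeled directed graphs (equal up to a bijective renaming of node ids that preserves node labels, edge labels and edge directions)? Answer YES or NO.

Answer: YES

Steps:
branch R2-first: apply at {0↦4, 1↦3} → |E|=2, then 1 more step(s) → NF |V|=3 |E|=1 V={1:C, 2:B, 3:A} E=1-p->2
branch R3-first: apply at {0↦1, 1↦0} → |E|=2, then 1 more step(s) → NF |V|=3 |E|=1 V={1:C, 2:B, 3:A} E=1-p->2
graphs isomorphic (equal up to label-preserving node renaming)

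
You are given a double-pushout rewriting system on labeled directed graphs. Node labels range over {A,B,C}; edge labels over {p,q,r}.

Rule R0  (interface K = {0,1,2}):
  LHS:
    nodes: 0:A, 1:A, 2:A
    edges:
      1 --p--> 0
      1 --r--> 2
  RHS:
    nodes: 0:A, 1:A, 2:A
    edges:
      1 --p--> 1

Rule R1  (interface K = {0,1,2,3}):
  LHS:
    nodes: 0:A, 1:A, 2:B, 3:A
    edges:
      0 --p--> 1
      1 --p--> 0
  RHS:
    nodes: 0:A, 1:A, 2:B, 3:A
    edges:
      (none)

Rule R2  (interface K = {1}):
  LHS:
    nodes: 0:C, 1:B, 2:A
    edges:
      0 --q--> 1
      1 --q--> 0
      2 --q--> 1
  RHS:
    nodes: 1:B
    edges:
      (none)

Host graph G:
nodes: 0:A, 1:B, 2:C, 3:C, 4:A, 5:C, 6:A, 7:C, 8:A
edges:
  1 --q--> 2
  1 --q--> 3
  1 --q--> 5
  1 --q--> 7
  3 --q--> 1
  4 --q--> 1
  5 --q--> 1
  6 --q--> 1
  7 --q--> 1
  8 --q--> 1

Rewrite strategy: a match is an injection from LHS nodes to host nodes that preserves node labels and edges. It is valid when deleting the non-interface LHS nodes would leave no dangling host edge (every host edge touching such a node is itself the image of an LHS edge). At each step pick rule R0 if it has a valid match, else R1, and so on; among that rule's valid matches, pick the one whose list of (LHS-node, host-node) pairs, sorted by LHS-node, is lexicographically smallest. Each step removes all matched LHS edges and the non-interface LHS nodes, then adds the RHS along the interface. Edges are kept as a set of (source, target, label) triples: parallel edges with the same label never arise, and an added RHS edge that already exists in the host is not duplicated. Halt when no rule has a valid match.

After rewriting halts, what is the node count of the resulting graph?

initial: |V|=9 |E|=10  E = 1-q->2 1-q->3 1-q->5 1-q->7 3-q->1 4-q->1 5-q->1 6-q->1 7-q->1 8-q->1
step 1: apply R2 at {0↦3, 1↦1, 2↦4}  → |V|=7 |E|=7  E = 1-q->2 1-q->5 1-q->7 5-q->1 6-q->1 7-q->1 8-q->1
step 2: apply R2 at {0↦5, 1↦1, 2↦6}  → |V|=5 |E|=4  E = 1-q->2 1-q->7 7-q->1 8-q->1
step 3: apply R2 at {0↦7, 1↦1, 2↦8}  → |V|=3 |E|=1  E = 1-q->2
halt: no rule applies after step 3
NF nodes: {0:A, 1:B, 2:C}

Answer: 3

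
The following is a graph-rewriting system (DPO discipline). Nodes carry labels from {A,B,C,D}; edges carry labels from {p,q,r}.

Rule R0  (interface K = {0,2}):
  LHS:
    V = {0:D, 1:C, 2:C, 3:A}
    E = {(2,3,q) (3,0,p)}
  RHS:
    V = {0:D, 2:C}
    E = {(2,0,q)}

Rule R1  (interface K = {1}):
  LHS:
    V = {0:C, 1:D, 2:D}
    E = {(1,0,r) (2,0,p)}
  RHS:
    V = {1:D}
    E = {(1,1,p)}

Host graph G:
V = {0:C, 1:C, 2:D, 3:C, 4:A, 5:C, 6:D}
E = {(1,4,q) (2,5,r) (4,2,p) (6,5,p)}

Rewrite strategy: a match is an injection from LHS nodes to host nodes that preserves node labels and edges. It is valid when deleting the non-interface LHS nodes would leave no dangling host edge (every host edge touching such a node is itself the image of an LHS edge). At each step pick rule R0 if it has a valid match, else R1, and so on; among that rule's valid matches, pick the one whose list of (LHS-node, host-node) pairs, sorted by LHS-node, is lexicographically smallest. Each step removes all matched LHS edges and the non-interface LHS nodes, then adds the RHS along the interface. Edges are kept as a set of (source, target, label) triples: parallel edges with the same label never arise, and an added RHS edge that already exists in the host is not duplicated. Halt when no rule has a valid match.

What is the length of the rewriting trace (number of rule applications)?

initial: |V|=7 |E|=4  E = 1-q->4 2-r->5 4-p->2 6-p->5
step 1: apply R0 at {0↦2, 1↦0, 2↦1, 3↦4}  → |V|=5 |E|=3  E = 1-q->2 2-r->5 6-p->5
step 2: apply R1 at {0↦5, 1↦2, 2↦6}  → |V|=3 |E|=2  E = 1-q->2 2-p->2
halt: no rule applies after step 2

Answer: 2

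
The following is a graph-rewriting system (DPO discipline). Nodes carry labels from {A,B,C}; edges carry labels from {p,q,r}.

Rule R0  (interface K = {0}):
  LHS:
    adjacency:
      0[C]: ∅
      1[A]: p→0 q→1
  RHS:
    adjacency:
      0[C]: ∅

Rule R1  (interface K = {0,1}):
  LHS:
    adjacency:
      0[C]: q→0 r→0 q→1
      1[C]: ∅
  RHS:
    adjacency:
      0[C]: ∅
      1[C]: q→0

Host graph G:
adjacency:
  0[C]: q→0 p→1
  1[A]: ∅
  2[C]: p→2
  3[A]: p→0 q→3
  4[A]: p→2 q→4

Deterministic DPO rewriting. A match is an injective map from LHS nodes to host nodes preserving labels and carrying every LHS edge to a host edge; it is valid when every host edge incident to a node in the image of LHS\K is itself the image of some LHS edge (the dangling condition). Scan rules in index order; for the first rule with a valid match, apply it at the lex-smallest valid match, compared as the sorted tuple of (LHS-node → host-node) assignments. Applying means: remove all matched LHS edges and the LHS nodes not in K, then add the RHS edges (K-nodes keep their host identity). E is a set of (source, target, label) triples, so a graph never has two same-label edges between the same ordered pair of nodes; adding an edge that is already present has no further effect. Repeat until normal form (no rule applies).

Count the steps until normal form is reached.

Answer: 2

Rewrite trace:
start.  V:5 E:7  edges: 0-q->0 0-p->1 2-p->2 3-p->0 3-q->3 4-p->2 4-q->4
1. fire R0 via {0↦0, 1↦3}  →  V:4 E:5  edges: 0-q->0 0-p->1 2-p->2 4-p->2 4-q->4
2. fire R0 via {0↦2, 1↦4}  →  V:3 E:3  edges: 0-q->0 0-p->1 2-p->2
halt: no rule applies after step 2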